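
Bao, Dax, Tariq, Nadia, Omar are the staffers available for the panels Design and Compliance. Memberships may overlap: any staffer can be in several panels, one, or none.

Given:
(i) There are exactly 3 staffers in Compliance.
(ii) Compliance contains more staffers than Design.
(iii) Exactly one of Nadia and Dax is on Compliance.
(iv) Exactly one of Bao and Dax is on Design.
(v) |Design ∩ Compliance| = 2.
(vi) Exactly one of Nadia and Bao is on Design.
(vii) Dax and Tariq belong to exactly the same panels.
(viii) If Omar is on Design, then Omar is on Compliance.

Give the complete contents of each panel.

Design = {Bao, Omar}; Compliance = {Bao, Nadia, Omar}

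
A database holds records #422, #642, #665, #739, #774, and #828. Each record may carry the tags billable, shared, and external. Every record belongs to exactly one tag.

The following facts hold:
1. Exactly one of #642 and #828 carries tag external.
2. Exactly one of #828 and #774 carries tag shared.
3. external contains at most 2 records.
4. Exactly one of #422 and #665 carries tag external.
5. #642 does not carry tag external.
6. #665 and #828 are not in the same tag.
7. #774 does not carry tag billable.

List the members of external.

From (5): #642 ∉ external.
From (7): #774 ∉ billable.
(1) (exactly one): #828 ∈ external.
(2) (exactly one): #774 ∈ shared.
(6): #665 ∉ external.
(4) (exactly one): #422 ∈ external.
(3): external already has 2, so the rest are out.

external = {#422, #828}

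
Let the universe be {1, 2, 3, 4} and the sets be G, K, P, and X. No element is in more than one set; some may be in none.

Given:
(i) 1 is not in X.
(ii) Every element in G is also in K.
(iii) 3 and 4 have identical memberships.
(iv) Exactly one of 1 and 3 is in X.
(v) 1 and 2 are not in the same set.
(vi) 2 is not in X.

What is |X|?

From (i): 1 ∉ X.
From (vi): 2 ∉ X.
(iv) (exactly one): 3 ∈ X.
(iii): 4 matches 3: 4 ∉ G.
(iii): 4 matches 3: 4 ∉ K.
(iii): 4 matches 3: 4 ∉ P.
(iii): 4 matches 3: 4 ∈ X.

2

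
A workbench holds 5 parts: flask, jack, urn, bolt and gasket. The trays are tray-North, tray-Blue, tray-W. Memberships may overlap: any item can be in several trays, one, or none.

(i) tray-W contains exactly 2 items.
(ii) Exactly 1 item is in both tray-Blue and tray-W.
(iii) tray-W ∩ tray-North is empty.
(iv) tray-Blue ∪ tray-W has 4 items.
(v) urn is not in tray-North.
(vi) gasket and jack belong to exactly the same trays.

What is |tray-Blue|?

3

From (v): urn ∉ tray-North.
Suppose jack ∉ tray-Blue: no assignment then satisfies all the clues, so jack ∈ tray-Blue.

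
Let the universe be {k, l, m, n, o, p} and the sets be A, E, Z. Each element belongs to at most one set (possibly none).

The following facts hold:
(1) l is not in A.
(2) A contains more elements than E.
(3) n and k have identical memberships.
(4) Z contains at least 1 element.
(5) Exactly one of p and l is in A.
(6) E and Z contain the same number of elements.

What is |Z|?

From (1): l ∉ A.
(5) (exactly one): p ∈ A.
Suppose k ∈ E: no assignment then satisfies all the clues, so k ∉ E.

1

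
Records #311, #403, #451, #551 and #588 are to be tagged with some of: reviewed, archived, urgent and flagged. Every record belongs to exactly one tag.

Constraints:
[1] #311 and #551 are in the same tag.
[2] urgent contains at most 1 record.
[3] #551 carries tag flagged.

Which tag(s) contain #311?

#311: flagged

From (3): #551 ∈ flagged.
(1): #311 matches #551: #311 ∉ reviewed.
(1): #311 matches #551: #311 ∉ archived.
(1): #311 matches #551: #311 ∉ urgent.
(1): #311 matches #551: #311 ∈ flagged.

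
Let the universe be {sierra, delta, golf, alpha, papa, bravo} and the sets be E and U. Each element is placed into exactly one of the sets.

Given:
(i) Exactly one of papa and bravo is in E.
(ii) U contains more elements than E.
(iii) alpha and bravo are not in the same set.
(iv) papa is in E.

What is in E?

E = {alpha, papa}

From (iv): papa ∈ E.
(i) (exactly one): bravo ∉ E.
Only one set left: bravo ∈ U.
(iii): alpha ∉ U.
Only one set left: alpha ∈ E.
Suppose sierra ∈ E: no assignment then satisfies all the clues, so sierra ∉ E.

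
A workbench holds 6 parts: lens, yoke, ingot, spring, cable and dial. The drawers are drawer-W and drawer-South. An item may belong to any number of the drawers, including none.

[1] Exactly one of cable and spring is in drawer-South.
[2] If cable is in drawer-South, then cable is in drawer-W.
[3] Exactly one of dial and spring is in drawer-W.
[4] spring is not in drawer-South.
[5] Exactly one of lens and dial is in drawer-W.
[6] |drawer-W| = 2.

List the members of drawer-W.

From (4): spring ∉ drawer-South.
(1) (exactly one): cable ∈ drawer-South.
(2): cable ∈ drawer-W.
Suppose lens ∈ drawer-W: no assignment then satisfies all the clues, so lens ∉ drawer-W.

drawer-W = {cable, dial}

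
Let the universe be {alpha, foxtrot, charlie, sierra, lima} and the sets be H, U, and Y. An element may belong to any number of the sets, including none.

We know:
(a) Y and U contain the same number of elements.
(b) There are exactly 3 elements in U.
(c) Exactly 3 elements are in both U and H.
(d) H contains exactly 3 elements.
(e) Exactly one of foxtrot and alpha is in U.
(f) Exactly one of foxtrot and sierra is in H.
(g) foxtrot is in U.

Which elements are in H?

H = {charlie, foxtrot, lima}

From (g): foxtrot ∈ U.
(e) (exactly one): alpha ∉ U.
Suppose alpha ∈ H: no assignment then satisfies all the clues, so alpha ∉ H.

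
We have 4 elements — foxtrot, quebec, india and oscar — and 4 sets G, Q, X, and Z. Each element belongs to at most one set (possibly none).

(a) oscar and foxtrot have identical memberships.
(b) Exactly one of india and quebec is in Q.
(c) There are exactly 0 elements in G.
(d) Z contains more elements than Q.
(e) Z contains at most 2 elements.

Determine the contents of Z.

Z = {foxtrot, oscar}

(c): G already has 0, so the rest are out.
Suppose foxtrot ∉ Z: no assignment then satisfies all the clues, so foxtrot ∈ Z.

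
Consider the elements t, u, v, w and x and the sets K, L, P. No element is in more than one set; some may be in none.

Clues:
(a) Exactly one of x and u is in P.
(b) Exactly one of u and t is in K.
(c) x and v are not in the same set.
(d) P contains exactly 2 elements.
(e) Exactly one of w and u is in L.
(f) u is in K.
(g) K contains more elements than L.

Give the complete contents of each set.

From (f): u ∈ K.
(a) (exactly one): x ∈ P.
(b) (exactly one): t ∉ K.
(c): v ∉ P.
(e) (exactly one): w ∈ L.
(d): only 2 candidates remain for P, so all are in.
Suppose v ∉ K: no assignment then satisfies all the clues, so v ∈ K.

K = {u, v}; L = {w}; P = {t, x}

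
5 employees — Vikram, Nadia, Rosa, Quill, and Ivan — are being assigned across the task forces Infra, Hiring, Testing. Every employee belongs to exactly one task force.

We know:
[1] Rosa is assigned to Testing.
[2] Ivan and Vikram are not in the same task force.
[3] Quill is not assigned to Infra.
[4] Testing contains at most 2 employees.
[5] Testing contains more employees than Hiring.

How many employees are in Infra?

2

From (1): Rosa ∈ Testing.
From (3): Quill ∉ Infra.
Suppose Nadia ∉ Infra: no assignment then satisfies all the clues, so Nadia ∈ Infra.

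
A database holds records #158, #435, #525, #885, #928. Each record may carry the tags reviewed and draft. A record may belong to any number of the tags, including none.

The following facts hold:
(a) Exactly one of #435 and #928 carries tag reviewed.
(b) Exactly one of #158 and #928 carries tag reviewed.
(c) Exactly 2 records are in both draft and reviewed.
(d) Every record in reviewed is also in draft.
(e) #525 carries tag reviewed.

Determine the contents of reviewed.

reviewed = {#525, #928}

From (e): #525 ∈ reviewed.
(d) with #525 ∈ reviewed: #525 ∈ draft.
Suppose #158 ∈ reviewed: no assignment then satisfies all the clues, so #158 ∉ reviewed.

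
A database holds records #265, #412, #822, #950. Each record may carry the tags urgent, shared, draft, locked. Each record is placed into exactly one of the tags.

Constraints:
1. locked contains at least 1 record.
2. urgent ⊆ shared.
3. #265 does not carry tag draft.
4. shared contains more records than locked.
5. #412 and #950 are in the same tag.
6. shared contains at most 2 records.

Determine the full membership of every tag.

urgent = {}; shared = {#412, #950}; draft = {#822}; locked = {#265}

From (3): #265 ∉ draft.
Suppose #265 ∈ urgent: no assignment then satisfies all the clues, so #265 ∉ urgent.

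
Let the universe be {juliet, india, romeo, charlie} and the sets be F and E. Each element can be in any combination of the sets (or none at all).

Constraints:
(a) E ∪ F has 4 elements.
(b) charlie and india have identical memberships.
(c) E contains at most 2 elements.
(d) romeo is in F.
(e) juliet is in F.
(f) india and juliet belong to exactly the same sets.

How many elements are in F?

From (d): romeo ∈ F.
From (e): juliet ∈ F.
(f): india matches juliet: india ∈ F.
(b): charlie matches india: charlie ∈ F.

4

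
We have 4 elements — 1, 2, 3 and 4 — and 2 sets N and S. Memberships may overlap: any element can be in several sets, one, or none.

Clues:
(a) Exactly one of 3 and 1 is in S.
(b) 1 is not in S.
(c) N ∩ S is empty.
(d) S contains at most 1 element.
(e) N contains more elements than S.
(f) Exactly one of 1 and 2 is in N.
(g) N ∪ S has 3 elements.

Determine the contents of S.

S = {3}

From (b): 1 ∉ S.
(a) (exactly one): 3 ∈ S.
(c) (disjoint): 3 ∉ N.
(d): S already has 1, so the rest are out.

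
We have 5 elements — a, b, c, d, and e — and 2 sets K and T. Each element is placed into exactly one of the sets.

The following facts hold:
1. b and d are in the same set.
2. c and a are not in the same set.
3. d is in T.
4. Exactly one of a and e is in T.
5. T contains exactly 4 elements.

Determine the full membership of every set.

K = {a}; T = {b, c, d, e}

From (3): d ∈ T.
(1): b matches d: b ∉ K.
(1): b matches d: b ∈ T.
Suppose a ∉ K: no assignment then satisfies all the clues, so a ∈ K.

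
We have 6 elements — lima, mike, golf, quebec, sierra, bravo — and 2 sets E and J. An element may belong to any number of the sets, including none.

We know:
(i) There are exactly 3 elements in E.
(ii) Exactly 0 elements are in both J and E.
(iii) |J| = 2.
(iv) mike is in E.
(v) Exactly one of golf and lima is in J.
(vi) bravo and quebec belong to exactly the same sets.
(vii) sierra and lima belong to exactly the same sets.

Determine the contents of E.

E = {bravo, mike, quebec}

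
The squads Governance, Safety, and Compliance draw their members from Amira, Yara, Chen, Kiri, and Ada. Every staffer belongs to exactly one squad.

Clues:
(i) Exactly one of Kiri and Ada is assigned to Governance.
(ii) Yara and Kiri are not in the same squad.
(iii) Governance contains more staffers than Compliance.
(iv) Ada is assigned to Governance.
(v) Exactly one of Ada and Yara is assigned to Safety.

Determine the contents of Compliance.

Compliance = {Kiri}

From (iv): Ada ∈ Governance.
(i) (exactly one): Kiri ∉ Governance.
(v) (exactly one): Yara ∈ Safety.
(ii): Kiri ∉ Safety.
Only one squad left: Kiri ∈ Compliance.
Suppose Amira ∈ Compliance: no assignment then satisfies all the clues, so Amira ∉ Compliance.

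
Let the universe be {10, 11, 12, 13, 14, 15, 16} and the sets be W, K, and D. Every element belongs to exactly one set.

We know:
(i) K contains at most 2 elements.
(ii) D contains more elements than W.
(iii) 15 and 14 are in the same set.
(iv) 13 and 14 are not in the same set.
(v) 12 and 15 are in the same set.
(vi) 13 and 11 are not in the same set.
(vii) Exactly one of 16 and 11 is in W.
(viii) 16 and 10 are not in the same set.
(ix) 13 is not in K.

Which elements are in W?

W = {13, 16}

From (ix): 13 ∉ K.
Suppose 10 ∈ W: no assignment then satisfies all the clues, so 10 ∉ W.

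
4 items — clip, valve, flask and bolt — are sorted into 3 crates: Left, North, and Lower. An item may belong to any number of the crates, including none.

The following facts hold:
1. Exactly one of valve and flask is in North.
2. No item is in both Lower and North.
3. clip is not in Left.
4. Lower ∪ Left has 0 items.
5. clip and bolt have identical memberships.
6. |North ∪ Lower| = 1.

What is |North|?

1

From (3): clip ∉ Left.
(5): bolt matches clip: bolt ∉ Left.
Suppose clip ∈ North: no assignment then satisfies all the clues, so clip ∉ North.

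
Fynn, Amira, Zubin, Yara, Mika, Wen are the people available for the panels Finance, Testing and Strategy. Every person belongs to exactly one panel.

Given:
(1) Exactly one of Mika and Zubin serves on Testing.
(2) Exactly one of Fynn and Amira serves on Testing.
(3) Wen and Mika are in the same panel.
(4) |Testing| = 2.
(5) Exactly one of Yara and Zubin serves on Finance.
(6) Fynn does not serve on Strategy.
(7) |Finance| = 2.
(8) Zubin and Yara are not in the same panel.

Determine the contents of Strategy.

Strategy = {Mika, Wen}

From (6): Fynn ∉ Strategy.
Suppose Amira ∈ Strategy: no assignment then satisfies all the clues, so Amira ∉ Strategy.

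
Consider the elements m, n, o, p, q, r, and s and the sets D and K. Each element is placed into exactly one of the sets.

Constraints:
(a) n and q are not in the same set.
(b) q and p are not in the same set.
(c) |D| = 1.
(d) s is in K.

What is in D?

D = {q}

From (d): s ∈ K.
Suppose m ∈ D: no assignment then satisfies all the clues, so m ∉ D.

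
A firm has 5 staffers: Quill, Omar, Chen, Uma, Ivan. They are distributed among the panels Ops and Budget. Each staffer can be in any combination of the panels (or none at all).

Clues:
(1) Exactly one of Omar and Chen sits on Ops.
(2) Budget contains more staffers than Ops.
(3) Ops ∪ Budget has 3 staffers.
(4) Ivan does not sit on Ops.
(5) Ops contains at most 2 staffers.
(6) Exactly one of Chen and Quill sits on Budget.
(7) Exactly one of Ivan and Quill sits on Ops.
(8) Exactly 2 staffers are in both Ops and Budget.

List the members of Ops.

Ops = {Omar, Quill}

From (4): Ivan ∉ Ops.
(7) (exactly one): Quill ∈ Ops.
Suppose Omar ∉ Ops: no assignment then satisfies all the clues, so Omar ∈ Ops.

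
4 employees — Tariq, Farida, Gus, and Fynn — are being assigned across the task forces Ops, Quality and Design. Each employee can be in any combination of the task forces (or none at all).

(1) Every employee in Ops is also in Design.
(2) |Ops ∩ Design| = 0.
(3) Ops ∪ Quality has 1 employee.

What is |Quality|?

1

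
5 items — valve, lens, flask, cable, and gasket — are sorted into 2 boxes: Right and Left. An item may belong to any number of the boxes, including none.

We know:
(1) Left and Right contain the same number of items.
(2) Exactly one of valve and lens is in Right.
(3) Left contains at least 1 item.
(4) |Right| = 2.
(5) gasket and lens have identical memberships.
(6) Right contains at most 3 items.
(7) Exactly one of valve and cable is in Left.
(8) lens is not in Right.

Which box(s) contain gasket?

gasket: none

From (8): lens ∉ Right.
(2) (exactly one): valve ∈ Right.
(5): gasket matches lens: gasket ∉ Right.
Suppose gasket ∈ Left: no assignment then satisfies all the clues, so gasket ∉ Left.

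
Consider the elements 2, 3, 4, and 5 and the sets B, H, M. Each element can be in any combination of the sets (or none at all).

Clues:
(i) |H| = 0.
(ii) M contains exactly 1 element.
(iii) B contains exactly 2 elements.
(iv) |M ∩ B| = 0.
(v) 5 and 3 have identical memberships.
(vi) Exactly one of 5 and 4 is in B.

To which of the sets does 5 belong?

5: B

(i): H already has 0, so the rest are out.
Suppose 5 ∉ B: no assignment then satisfies all the clues, so 5 ∈ B.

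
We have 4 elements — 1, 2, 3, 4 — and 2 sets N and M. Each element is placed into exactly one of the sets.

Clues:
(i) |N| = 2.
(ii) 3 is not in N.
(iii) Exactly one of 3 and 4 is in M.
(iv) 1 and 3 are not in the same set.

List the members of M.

M = {2, 3}

From (ii): 3 ∉ N.
Only one set left: 3 ∈ M.
(iii) (exactly one): 4 ∉ M.
(iv): 1 ∉ M.
Only one set left: 1 ∈ N.
Only one set left: 4 ∈ N.
(i): N already has 2, so the rest are out.
Only one set left: 2 ∈ M.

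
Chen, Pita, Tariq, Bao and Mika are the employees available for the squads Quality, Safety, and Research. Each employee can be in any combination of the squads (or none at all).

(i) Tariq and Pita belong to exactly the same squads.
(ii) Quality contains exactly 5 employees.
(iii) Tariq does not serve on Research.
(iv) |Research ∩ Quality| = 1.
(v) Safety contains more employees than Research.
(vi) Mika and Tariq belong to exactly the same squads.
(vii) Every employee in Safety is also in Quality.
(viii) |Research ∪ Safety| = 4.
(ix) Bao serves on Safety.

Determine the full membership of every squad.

Quality = {Bao, Chen, Mika, Pita, Tariq}; Safety = {Bao, Mika, Pita, Tariq}; Research = {Bao}

From (iii): Tariq ∉ Research.
From (ix): Bao ∈ Safety.
(i): Pita matches Tariq: Pita ∉ Research.
(ii): only 5 candidates remain for Quality, so all are in.
(vi): Mika matches Tariq: Mika ∉ Research.
Suppose Chen ∈ Safety: no assignment then satisfies all the clues, so Chen ∉ Safety.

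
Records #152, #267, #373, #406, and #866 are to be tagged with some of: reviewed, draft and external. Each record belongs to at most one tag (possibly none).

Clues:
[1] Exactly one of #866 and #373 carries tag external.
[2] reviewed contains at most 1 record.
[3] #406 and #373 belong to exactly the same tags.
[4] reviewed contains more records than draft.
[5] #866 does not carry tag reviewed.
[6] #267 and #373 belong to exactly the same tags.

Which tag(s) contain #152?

From (5): #866 ∉ reviewed.
Suppose #152 ∉ reviewed: no assignment then satisfies all the clues, so #152 ∈ reviewed.

#152: reviewed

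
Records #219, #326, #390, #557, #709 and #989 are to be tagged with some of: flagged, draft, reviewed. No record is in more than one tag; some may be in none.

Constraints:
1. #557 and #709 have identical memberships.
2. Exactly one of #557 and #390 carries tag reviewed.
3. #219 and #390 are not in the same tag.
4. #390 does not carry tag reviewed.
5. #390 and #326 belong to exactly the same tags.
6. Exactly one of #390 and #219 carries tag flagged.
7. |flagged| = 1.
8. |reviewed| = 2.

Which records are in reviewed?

reviewed = {#557, #709}

From (4): #390 ∉ reviewed.
(2) (exactly one): #557 ∈ reviewed.
(5): #326 matches #390: #326 ∉ reviewed.
(1): #709 matches #557: #709 ∉ flagged.
(1): #709 matches #557: #709 ∉ draft.
(1): #709 matches #557: #709 ∈ reviewed.
(8): reviewed already has 2, so the rest are out.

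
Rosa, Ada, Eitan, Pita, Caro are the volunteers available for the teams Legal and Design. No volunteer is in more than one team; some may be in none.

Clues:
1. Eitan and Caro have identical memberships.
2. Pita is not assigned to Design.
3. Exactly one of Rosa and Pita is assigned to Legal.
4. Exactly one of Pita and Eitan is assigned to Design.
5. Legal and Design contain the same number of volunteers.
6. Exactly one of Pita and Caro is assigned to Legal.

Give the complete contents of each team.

Legal = {Ada, Pita}; Design = {Caro, Eitan}

From (2): Pita ∉ Design.
(4) (exactly one): Eitan ∈ Design.
(1): Caro matches Eitan: Caro ∉ Legal.
(1): Caro matches Eitan: Caro ∈ Design.
(6) (exactly one): Pita ∈ Legal.
(3) (exactly one): Rosa ∉ Legal.
Suppose Rosa ∈ Design: no assignment then satisfies all the clues, so Rosa ∉ Design.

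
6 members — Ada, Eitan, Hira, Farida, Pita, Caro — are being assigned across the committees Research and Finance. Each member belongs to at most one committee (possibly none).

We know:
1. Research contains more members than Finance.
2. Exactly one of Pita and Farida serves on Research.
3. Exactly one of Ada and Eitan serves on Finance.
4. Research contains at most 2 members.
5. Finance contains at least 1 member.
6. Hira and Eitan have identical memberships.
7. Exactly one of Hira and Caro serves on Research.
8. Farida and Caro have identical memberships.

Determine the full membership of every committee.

Research = {Caro, Farida}; Finance = {Ada}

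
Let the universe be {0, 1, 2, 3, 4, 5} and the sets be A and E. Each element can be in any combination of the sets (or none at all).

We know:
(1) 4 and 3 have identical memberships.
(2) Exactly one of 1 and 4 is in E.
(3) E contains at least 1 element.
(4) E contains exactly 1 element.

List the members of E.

E = {1}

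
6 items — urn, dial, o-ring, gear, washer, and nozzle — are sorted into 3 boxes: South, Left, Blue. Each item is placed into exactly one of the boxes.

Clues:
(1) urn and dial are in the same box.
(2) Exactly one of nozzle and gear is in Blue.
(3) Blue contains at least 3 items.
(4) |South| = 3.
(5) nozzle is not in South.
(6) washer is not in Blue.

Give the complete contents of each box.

South = {gear, o-ring, washer}; Left = {}; Blue = {dial, nozzle, urn}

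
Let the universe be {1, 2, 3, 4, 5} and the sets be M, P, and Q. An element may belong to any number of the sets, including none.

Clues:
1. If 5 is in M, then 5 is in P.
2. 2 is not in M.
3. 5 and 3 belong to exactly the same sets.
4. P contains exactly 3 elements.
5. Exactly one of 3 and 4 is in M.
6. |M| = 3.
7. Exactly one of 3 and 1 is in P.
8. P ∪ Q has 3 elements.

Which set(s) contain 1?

1: M

From (2): 2 ∉ M.
Suppose 1 ∉ M: no assignment then satisfies all the clues, so 1 ∈ M.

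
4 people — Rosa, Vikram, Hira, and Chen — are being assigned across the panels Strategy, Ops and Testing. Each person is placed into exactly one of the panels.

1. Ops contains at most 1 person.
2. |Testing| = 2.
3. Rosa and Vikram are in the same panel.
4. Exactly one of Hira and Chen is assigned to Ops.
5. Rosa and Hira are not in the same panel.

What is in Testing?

Testing = {Rosa, Vikram}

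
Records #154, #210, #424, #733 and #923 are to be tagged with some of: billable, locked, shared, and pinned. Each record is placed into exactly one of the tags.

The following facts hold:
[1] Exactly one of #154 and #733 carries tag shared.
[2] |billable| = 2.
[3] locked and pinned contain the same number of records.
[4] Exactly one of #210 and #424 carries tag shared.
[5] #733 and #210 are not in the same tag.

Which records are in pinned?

pinned = {}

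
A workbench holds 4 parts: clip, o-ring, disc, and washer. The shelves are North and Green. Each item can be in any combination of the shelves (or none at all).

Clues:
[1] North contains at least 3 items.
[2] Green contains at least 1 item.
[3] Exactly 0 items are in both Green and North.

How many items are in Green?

1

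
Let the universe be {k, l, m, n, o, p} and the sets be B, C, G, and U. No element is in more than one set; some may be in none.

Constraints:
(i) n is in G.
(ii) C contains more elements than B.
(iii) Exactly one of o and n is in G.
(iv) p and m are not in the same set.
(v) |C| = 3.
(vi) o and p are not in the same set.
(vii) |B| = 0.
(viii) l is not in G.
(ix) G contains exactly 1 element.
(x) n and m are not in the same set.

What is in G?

G = {n}

From (i): n ∈ G.
From (viii): l ∉ G.
(iii) (exactly one): o ∉ G.
(vii): B already has 0, so the rest are out.
(ix): G already has 1, so the rest are out.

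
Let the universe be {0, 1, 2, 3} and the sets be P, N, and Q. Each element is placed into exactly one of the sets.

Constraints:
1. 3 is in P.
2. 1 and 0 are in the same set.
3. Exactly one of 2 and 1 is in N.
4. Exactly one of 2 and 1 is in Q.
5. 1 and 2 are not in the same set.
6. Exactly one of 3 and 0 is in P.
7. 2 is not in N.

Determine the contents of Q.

Q = {2}

From (1): 3 ∈ P.
From (7): 2 ∉ N.
(3) (exactly one): 1 ∈ N.
(4) (exactly one): 2 ∈ Q.
(6) (exactly one): 0 ∉ P.
(2): 0 matches 1: 0 ∈ N.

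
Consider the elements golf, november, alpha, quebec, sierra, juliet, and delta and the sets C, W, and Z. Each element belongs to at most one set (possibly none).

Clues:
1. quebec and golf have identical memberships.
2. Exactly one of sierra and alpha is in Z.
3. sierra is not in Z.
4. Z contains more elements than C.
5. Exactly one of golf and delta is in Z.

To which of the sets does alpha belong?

alpha: Z

From (3): sierra ∉ Z.
(2) (exactly one): alpha ∈ Z.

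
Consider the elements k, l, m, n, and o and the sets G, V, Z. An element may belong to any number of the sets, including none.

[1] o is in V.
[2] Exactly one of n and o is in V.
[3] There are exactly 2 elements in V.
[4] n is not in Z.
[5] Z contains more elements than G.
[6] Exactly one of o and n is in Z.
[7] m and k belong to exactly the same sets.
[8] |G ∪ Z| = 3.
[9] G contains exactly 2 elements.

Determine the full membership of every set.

From (1): o ∈ V.
From (4): n ∉ Z.
(2) (exactly one): n ∉ V.
(6) (exactly one): o ∈ Z.
Suppose k ∉ G: no assignment then satisfies all the clues, so k ∈ G.

G = {k, m}; V = {l, o}; Z = {k, m, o}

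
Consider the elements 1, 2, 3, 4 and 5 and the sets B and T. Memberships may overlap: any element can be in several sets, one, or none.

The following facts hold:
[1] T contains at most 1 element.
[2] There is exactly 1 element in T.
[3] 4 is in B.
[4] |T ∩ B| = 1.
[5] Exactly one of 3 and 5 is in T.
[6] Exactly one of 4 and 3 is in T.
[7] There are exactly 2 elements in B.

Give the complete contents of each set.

B = {3, 4}; T = {3}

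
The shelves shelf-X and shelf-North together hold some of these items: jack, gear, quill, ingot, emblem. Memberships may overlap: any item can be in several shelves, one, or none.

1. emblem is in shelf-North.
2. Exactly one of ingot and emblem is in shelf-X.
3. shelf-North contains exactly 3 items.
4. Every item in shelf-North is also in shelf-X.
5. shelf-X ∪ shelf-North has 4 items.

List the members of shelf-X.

From (1): emblem ∈ shelf-North.
(4) with emblem ∈ shelf-North: emblem ∈ shelf-X.
(2) (exactly one): ingot ∉ shelf-X.
(4) contrapositive: ingot ∉ shelf-North.
Suppose jack ∉ shelf-X: no assignment then satisfies all the clues, so jack ∈ shelf-X.

shelf-X = {emblem, gear, jack, quill}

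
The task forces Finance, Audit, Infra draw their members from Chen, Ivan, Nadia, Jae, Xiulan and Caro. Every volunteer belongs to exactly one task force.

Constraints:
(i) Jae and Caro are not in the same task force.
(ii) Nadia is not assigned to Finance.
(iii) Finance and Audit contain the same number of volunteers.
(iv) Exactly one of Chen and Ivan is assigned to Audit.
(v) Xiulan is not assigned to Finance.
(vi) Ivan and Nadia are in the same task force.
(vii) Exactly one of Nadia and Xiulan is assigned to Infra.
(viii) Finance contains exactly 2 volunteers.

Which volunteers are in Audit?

From (ii): Nadia ∉ Finance.
From (v): Xiulan ∉ Finance.
(vi): Ivan matches Nadia: Ivan ∉ Finance.
Suppose Chen ∈ Audit: no assignment then satisfies all the clues, so Chen ∉ Audit.

Audit = {Ivan, Nadia}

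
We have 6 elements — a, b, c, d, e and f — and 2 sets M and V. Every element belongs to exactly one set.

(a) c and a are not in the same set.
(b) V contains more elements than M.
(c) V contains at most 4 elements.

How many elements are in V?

4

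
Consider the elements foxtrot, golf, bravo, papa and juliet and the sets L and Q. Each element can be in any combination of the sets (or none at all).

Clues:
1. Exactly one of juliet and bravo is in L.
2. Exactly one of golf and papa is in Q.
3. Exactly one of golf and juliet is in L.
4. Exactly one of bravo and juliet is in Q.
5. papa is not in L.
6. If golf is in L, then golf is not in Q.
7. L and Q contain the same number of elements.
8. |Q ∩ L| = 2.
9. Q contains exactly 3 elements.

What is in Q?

Q = {bravo, foxtrot, papa}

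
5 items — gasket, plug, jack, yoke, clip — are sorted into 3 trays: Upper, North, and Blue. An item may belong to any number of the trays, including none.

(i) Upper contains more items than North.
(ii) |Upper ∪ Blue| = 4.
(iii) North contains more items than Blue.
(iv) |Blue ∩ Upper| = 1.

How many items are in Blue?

1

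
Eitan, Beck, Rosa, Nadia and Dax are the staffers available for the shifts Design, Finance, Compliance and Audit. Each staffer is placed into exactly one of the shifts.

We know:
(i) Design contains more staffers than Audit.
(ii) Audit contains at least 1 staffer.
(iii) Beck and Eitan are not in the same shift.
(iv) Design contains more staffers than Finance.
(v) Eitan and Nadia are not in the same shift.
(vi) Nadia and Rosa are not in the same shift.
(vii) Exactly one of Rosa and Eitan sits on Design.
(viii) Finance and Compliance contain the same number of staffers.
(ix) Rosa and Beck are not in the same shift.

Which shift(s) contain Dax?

Dax: Design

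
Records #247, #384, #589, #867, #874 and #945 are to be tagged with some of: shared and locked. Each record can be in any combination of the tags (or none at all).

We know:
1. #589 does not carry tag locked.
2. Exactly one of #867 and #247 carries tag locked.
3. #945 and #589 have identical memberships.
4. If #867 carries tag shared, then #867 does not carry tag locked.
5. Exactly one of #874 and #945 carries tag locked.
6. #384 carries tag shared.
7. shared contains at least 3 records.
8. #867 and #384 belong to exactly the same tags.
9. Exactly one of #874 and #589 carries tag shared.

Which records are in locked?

From (1): #589 ∉ locked.
From (6): #384 ∈ shared.
(3): #945 matches #589: #945 ∉ locked.
(5) (exactly one): #874 ∈ locked.
(8): #867 matches #384: #867 ∈ shared.
(4): #867 ∉ locked.
(8): #384 matches #867: #384 ∉ locked.
(2) (exactly one): #247 ∈ locked.

locked = {#247, #874}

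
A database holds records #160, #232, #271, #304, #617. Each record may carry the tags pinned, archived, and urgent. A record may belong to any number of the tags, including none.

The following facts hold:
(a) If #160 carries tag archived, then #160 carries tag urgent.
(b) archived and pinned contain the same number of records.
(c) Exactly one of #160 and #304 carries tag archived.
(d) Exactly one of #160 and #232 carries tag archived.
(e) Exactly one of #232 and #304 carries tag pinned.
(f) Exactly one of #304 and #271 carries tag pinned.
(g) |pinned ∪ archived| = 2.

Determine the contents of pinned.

pinned = {#304}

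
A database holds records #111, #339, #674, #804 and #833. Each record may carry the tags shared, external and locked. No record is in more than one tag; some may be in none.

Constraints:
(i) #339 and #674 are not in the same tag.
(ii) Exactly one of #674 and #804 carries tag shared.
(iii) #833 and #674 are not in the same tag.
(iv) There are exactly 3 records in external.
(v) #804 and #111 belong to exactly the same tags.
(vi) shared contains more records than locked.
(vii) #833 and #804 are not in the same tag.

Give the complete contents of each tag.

shared = {#674}; external = {#111, #339, #804}; locked = {}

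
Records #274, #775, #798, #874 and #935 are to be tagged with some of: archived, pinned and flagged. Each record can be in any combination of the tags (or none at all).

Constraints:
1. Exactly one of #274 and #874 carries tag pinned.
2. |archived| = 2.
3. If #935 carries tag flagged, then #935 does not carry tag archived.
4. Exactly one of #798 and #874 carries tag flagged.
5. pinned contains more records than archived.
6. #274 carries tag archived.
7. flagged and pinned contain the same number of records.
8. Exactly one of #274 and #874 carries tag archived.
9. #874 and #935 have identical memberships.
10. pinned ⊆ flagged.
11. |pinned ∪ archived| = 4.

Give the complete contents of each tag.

archived = {#274, #775}; pinned = {#775, #874, #935}; flagged = {#775, #874, #935}

From (6): #274 ∈ archived.
(8) (exactly one): #874 ∉ archived.
(9): #935 matches #874: #935 ∉ archived.
Suppose #274 ∈ pinned: no assignment then satisfies all the clues, so #274 ∉ pinned.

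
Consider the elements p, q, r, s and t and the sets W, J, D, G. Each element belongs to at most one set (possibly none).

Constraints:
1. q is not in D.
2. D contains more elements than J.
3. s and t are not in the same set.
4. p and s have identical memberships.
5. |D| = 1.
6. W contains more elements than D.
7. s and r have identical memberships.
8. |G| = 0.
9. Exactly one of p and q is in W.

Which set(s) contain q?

q: none

From (1): q ∉ D.
(8): G already has 0, so the rest are out.
Suppose q ∈ W: no assignment then satisfies all the clues, so q ∉ W.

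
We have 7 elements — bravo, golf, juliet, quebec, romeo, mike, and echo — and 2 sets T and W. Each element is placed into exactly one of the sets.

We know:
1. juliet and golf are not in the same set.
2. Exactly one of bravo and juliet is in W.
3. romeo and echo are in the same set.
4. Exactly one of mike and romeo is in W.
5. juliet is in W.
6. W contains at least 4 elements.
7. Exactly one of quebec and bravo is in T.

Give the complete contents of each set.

T = {bravo, golf, mike}; W = {echo, juliet, quebec, romeo}

From (5): juliet ∈ W.
(1): golf ∉ W.
(2) (exactly one): bravo ∉ W.
Only one set left: bravo ∈ T.
Only one set left: golf ∈ T.
(7) (exactly one): quebec ∉ T.
Only one set left: quebec ∈ W.
Suppose romeo ∈ T: no assignment then satisfies all the clues, so romeo ∉ T.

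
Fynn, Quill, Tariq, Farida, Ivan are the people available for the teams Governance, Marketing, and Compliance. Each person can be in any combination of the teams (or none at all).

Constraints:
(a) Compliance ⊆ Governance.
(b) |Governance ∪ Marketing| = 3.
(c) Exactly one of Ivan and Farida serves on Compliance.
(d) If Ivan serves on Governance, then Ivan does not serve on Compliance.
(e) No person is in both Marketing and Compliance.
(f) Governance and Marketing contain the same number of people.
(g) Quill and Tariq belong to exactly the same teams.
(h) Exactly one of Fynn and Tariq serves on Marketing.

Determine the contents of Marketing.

Marketing = {Fynn, Ivan}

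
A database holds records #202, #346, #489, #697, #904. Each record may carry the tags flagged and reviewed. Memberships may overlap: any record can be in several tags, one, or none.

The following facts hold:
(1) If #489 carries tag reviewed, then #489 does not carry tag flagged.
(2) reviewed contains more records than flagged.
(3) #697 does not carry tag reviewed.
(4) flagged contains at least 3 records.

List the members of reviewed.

From (3): #697 ∉ reviewed.
Suppose #202 ∉ reviewed: no assignment then satisfies all the clues, so #202 ∈ reviewed.

reviewed = {#202, #346, #489, #904}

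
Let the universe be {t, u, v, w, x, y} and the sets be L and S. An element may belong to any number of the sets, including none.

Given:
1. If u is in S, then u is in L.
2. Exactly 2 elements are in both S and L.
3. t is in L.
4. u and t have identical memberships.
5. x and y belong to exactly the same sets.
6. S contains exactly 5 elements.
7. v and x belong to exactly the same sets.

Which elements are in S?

From (3): t ∈ L.
(4): u matches t: u ∈ L.
Suppose t ∉ S: no assignment then satisfies all the clues, so t ∈ S.

S = {t, u, v, x, y}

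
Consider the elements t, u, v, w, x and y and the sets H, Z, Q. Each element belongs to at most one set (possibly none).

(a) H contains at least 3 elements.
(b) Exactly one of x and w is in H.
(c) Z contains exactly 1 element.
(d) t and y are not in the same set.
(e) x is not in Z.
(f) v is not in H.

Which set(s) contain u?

From (e): x ∉ Z.
From (f): v ∉ H.
Suppose u ∉ H: no assignment then satisfies all the clues, so u ∈ H.

u: H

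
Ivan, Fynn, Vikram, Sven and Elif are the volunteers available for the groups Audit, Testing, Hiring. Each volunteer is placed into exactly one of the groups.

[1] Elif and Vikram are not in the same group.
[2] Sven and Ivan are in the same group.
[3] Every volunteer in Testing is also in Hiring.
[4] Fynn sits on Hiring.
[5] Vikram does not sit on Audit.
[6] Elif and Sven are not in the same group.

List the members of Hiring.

Hiring = {Fynn, Ivan, Sven, Vikram}

From (4): Fynn ∈ Hiring.
From (5): Vikram ∉ Audit.
Suppose Ivan ∉ Hiring: no assignment then satisfies all the clues, so Ivan ∈ Hiring.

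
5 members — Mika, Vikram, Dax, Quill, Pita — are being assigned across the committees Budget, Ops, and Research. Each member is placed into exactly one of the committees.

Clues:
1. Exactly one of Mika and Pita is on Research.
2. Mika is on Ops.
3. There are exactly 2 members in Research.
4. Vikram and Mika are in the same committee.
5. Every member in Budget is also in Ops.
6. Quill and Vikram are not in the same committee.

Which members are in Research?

Research = {Pita, Quill}

From (2): Mika ∈ Ops.
(1) (exactly one): Pita ∈ Research.
(4): Vikram matches Mika: Vikram ∉ Budget.
(4): Vikram matches Mika: Vikram ∈ Ops.
(6): Quill ∉ Ops.
(5) contrapositive: Quill ∉ Budget.
Only one committee left: Quill ∈ Research.
(3): Research already has 2, so the rest are out.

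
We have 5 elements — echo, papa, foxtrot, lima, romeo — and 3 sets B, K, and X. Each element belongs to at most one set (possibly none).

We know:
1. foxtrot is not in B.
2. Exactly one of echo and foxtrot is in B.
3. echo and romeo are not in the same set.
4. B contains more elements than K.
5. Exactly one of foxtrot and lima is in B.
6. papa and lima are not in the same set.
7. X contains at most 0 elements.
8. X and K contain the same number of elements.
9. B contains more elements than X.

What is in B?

From (1): foxtrot ∉ B.
(2) (exactly one): echo ∈ B.
(3): romeo ∉ B.
(5) (exactly one): lima ∈ B.
(6): papa ∉ B.
(7): X already has 0, so the rest are out.

B = {echo, lima}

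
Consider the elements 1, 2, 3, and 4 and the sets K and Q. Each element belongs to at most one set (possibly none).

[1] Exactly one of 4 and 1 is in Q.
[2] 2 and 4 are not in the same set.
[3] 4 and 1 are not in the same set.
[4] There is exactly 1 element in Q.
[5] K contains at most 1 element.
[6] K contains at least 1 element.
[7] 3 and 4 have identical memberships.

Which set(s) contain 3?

3: none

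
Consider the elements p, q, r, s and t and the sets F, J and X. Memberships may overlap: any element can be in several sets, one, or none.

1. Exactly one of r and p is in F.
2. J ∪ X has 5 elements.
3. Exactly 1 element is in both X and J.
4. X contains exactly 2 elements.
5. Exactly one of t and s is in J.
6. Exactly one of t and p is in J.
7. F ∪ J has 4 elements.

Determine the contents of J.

J = {p, q, r, s}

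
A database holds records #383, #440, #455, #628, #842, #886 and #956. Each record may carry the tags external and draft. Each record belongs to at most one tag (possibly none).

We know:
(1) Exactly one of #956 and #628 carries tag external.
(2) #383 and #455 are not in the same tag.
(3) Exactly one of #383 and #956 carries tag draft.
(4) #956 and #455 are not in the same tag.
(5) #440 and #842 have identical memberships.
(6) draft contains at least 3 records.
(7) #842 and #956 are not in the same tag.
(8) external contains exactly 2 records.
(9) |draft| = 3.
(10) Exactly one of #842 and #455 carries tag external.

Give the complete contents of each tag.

external = {#455, #628}; draft = {#383, #440, #842}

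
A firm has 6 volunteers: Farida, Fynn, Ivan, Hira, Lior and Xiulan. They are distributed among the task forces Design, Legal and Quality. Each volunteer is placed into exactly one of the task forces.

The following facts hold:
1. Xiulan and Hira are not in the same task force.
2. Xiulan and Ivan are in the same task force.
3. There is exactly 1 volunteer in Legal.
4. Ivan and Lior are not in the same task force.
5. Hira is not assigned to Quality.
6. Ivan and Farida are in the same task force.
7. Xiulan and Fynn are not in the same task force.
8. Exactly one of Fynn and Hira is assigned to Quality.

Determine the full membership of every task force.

From (5): Hira ∉ Quality.
(8) (exactly one): Fynn ∈ Quality.
(7): Xiulan ∉ Quality.
(2): Ivan matches Xiulan: Ivan ∉ Quality.
(6): Farida matches Ivan: Farida ∉ Quality.
Suppose Farida ∉ Design: no assignment then satisfies all the clues, so Farida ∈ Design.

Design = {Farida, Ivan, Xiulan}; Legal = {Hira}; Quality = {Fynn, Lior}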